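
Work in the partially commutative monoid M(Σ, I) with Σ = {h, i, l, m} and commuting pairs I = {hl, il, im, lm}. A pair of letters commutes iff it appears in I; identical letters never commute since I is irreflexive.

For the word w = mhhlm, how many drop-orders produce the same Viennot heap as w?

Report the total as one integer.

#0=m has no predecessor
#1=h depends on [0:m]
#2=h depends on [1:h]
#3=l has no predecessor
#4=m depends on [2:h]
sources: [0:m, 3:l]
N(rest) = Σ N(rest − s) over sources s of rest; N(one piece) = 1:
  size 1 → [3]=1  [4]=1
  size 2 → [2,4]=1  [3,4]=2
  size 3 → [1,2,4]=1  [2,3,4]=3
  first=0(m) contributes 4
  first=3(l) contributes 1
|[w]| = 5

5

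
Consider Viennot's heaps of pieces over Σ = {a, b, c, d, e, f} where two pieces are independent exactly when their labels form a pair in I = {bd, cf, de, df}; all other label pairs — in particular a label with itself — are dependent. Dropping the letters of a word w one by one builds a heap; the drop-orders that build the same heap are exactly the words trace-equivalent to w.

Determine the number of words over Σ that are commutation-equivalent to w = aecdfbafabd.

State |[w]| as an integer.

drop 0:a onto floor
drop 1:e onto {0:a}
drop 2:c onto {1:e}
drop 3:d onto {2:c}
drop 4:f onto {1:e}
drop 5:b onto {2:c, 4:f}
drop 6:a onto {3:d, 5:b}
drop 7:f onto {6:a}
drop 8:a onto {7:f}
drop 9:b onto {8:a}
drop 10:d onto {8:a}
ground layer = {0:a}
drop-orders for the pieces not yet dropped (sum over which currently-grounded one goes next):
  1 to go: {9} 1  {10} 1
  2 to go: {9,10} 2
  3 to go: {8,9,10} 2
  4 to go: {7,8,9,10} 2
  5 to go: {6,7,8,9,10} 2
  6 to go: {3,6,7,8,9,10} 2  {5,6,7,8,9,10} 2
  7 to go: {3,5,6,7,8,9,10} 4  {4,5,6,7,8,9,10} 2
  8 to go: {2,3,5,6,7,8,9,10} 4  {3,4,5,6,7,8,9,10} 6
  9 to go: {2,3,4,5,6,7,8,9,10} 10
  if 0:a drops first: 10 orders

10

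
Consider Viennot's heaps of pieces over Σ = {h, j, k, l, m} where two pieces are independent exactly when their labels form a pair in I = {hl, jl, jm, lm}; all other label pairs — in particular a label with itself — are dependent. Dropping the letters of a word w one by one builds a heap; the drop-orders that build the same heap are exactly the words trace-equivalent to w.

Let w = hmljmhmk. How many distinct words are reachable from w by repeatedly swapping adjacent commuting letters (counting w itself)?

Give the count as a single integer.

21

piece 0:h — minimal
piece 1:m rests on {0:h}
piece 2:l — minimal
piece 3:j rests on {0:h}
piece 4:m rests on {1:m}
piece 5:h rests on {3:j, 4:m}
piece 6:m rests on {5:h}
piece 7:k rests on {2:l, 6:m}
minimal pieces: {0:h, 2:l}
ways to finish when only these pieces remain (= sum over removing one remaining piece with nothing left below it):
  1 left: {7}→1
  2 left: {2,7}→1  {6,7}→1
  3 left: {2,6,7}→2  {5,6,7}→1
  4 left: {2,5,6,7}→3  {3,5,6,7}→1  {4,5,6,7}→1
  5 left: {1,4,5,6,7}→1  {2,3,5,6,7}→4  {2,4,5,6,7}→4  {3,4,5,6,7}→2
  6 left: {1,2,4,5,6,7}→5  {1,3,4,5,6,7}→3  {2,3,4,5,6,7}→10
  placing 0:h first → 18 extensions
  placing 2:l first → 3 extensions
total linear extensions = 21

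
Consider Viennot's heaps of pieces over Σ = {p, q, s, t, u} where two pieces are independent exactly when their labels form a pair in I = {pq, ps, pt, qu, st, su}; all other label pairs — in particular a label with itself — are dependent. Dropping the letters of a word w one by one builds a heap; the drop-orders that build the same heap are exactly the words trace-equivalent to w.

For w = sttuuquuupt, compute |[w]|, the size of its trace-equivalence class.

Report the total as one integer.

piece 0:s — minimal
piece 1:t — minimal
piece 2:t rests on {1:t}
piece 3:u rests on {2:t}
piece 4:u rests on {3:u}
piece 5:q rests on {0:s, 2:t}
piece 6:u rests on {4:u}
piece 7:u rests on {6:u}
piece 8:u rests on {7:u}
piece 9:p rests on {8:u}
piece 10:t rests on {5:q, 8:u}
minimal pieces: {0:s, 1:t}
ways to finish when only these pieces remain (= sum over removing one remaining piece with nothing left below it):
  1 left: {9}→1  {10}→1
  2 left: {5,10}→1  {9,10}→2
  3 left: {0,5,10}→1  {5,9,10}→3  {8,9,10}→2
  4 left: {0,5,9,10}→4  {5,8,9,10}→5  {7,8,9,10}→2
  5 left: {0,5,8,9,10}→9  {5,7,8,9,10}→7  {6,7,8,9,10}→2
  6 left: {0,5,7,8,9,10}→16  {4,6,7,8,9,10}→2  {5,6,7,8,9,10}→9
  7 left: {0,5,6,7,8,9,10}→25  {3,4,6,7,8,9,10}→2  {4,5,6,7,8,9,10}→11
  8 left: {0,4,5,6,7,8,9,10}→36  {3,4,5,6,7,8,9,10}→13
  9 left: {0,3,4,5,6,7,8,9,10}→49  {2,3,4,5,6,7,8,9,10}→13
  placing 0:s first → 13 extensions
  placing 1:t first → 62 extensions
total linear extensions = 75

75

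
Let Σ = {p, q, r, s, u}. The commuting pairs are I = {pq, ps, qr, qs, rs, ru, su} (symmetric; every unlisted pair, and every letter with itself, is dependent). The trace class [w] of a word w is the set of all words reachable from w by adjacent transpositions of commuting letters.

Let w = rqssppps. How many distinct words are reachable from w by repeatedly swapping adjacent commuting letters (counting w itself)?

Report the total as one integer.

#0=r has no predecessor
#1=q has no predecessor
#2=s has no predecessor
#3=s depends on [2:s]
#4=p depends on [0:r]
#5=p depends on [4:p]
#6=p depends on [5:p]
#7=s depends on [3:s]
sources: [0:r, 1:q, 2:s]
N(rest) = Σ N(rest − s) over sources s of rest; N(one piece) = 1:
  size 1 → [1]=1  [6]=1  [7]=1
  size 2 → [1,6]=2  [1,7]=2  [3,7]=1  [5,6]=1  [6,7]=2
  size 3 → [1,3,7]=3  [1,5,6]=3  [1,6,7]=6  [2,3,7]=1  [3,6,7]=3  [4,5,6]=1  [5,6,7]=3
  size 4 → [0,4,5,6]=1  [1,2,3,7]=4  [1,3,6,7]=12  [1,4,5,6]=4  [1,5,6,7]=12  [2,3,6,7]=4  [3,5,6,7]=6  [4,5,6,7]=4
  size 5 → [0,1,4,5,6]=5  [0,4,5,6,7]=5  [1,2,3,6,7]=20  [1,3,5,6,7]=30  [1,4,5,6,7]=20  [2,3,5,6,7]=10  [3,4,5,6,7]=10
  size 6 → [0,1,4,5,6,7]=30  [0,3,4,5,6,7]=15  [1,2,3,5,6,7]=60  [1,3,4,5,6,7]=60  [2,3,4,5,6,7]=20
  first=0(r) contributes 140
  first=1(q) contributes 35
  first=2(s) contributes 105
|[w]| = 280

280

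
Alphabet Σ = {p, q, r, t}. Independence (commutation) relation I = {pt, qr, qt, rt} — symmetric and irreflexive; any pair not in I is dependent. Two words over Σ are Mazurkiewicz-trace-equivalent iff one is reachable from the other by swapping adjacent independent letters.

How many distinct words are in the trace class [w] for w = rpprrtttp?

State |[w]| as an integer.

drop 0:r onto floor
drop 1:p onto {0:r}
drop 2:p onto {1:p}
drop 3:r onto {2:p}
drop 4:r onto {3:r}
drop 5:t onto floor
drop 6:t onto {5:t}
drop 7:t onto {6:t}
drop 8:p onto {4:r}
ground layer = {0:r, 5:t}
drop-orders for the pieces not yet dropped (sum over which currently-grounded one goes next):
  1 to go: {7} 1  {8} 1
  2 to go: {4,8} 1  {6,7} 1  {7,8} 2
  3 to go: {3,4,8} 1  {4,7,8} 3  {5,6,7} 1  {6,7,8} 3
  4 to go: {2,3,4,8} 1  {3,4,7,8} 4  {4,6,7,8} 6  {5,6,7,8} 4
  5 to go: {1,2,3,4,8} 1  {2,3,4,7,8} 5  {3,4,6,7,8} 10  {4,5,6,7,8} 10
  6 to go: {0,1,2,3,4,8} 1  {1,2,3,4,7,8} 6  {2,3,4,6,7,8} 15  {3,4,5,6,7,8} 20
  7 to go: {0,1,2,3,4,7,8} 7  {1,2,3,4,6,7,8} 21  {2,3,4,5,6,7,8} 35
  if 0:r drops first: 56 orders
  if 5:t drops first: 28 orders
heap linearizations: 84

84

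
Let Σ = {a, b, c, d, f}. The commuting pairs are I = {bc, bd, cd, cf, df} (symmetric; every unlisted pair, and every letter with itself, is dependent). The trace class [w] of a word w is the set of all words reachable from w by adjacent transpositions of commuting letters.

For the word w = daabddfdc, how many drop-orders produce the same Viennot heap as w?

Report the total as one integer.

#0=d has no predecessor
#1=a depends on [0:d]
#2=a depends on [1:a]
#3=b depends on [2:a]
#4=d depends on [2:a]
#5=d depends on [4:d]
#6=f depends on [3:b]
#7=d depends on [5:d]
#8=c depends on [2:a]
sources: [0:d]
N(rest) = Σ N(rest − s) over sources s of rest; N(one piece) = 1:
  size 1 → [6]=1  [7]=1  [8]=1
  size 2 → [3,6]=1  [5,7]=1  [6,7]=2  [6,8]=2  [7,8]=2
  size 3 → [3,6,7]=3  [3,6,8]=3  [4,5,7]=1  [5,6,7]=3  [5,7,8]=3  [6,7,8]=6
  size 4 → [3,5,6,7]=6  [3,6,7,8]=12  [4,5,6,7]=4  [4,5,7,8]=4  [5,6,7,8]=12
  size 5 → [3,4,5,6,7]=10  [3,5,6,7,8]=30  [4,5,6,7,8]=20
  size 6 → [3,4,5,6,7,8]=60
  size 7 → [2,3,4,5,6,7,8]=60
  first=0(d) contributes 60

60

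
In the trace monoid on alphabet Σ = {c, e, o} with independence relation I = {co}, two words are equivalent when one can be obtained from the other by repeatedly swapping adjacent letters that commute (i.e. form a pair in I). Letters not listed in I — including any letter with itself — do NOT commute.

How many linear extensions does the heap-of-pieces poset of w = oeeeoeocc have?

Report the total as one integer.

3

drop 0:o onto floor
drop 1:e onto {0:o}
drop 2:e onto {1:e}
drop 3:e onto {2:e}
drop 4:o onto {3:e}
drop 5:e onto {4:o}
drop 6:o onto {5:e}
drop 7:c onto {5:e}
drop 8:c onto {7:c}
ground layer = {0:o}
drop-orders for the pieces not yet dropped (sum over which currently-grounded one goes next):
  1 to go: {6} 1  {8} 1
  2 to go: {6,8} 2  {7,8} 1
  3 to go: {6,7,8} 3
  4 to go: {5,6,7,8} 3
  5 to go: {4,5,6,7,8} 3
  6 to go: {3,4,5,6,7,8} 3
  7 to go: {2,3,4,5,6,7,8} 3
  if 0:o drops first: 3 orders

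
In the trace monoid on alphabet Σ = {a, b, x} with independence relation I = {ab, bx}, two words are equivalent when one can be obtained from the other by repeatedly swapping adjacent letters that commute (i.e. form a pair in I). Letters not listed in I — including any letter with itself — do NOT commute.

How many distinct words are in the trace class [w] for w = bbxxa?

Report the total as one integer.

10

0(b) covers ∅
1(b) covers 0:b
2(x) covers ∅
3(x) covers 2:x
4(a) covers 3:x
floor of heap: 0:b, 2:x
completions by unplaced set U, small U first (add the entries for U minus each lowest piece of U):
  |U|=1: {1}:1  {4}:1
  |U|=2: {0,1}:1  {1,4}:2  {3,4}:1
  |U|=3: {0,1,4}:3  {1,3,4}:3  {2,3,4}:1
  start at 0(b): 4
  start at 2(x): 6
sum over floor = 10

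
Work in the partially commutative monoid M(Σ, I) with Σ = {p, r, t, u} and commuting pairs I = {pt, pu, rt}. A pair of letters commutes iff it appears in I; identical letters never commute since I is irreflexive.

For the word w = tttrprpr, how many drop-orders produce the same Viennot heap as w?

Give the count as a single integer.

drop 0:t onto floor
drop 1:t onto {0:t}
drop 2:t onto {1:t}
drop 3:r onto floor
drop 4:p onto {3:r}
drop 5:r onto {4:p}
drop 6:p onto {5:r}
drop 7:r onto {6:p}
ground layer = {0:t, 3:r}
drop-orders for the pieces not yet dropped (sum over which currently-grounded one goes next):
  1 to go: {2} 1  {7} 1
  2 to go: {1,2} 1  {2,7} 2  {6,7} 1
  3 to go: {0,1,2} 1  {1,2,7} 3  {2,6,7} 3  {5,6,7} 1
  4 to go: {0,1,2,7} 4  {1,2,6,7} 6  {2,5,6,7} 4  {4,5,6,7} 1
  5 to go: {0,1,2,6,7} 10  {1,2,5,6,7} 10  {2,4,5,6,7} 5  {3,4,5,6,7} 1
  6 to go: {0,1,2,5,6,7} 20  {1,2,4,5,6,7} 15  {2,3,4,5,6,7} 6
  if 0:t drops first: 21 orders
  if 3:r drops first: 35 orders
heap linearizations: 56

56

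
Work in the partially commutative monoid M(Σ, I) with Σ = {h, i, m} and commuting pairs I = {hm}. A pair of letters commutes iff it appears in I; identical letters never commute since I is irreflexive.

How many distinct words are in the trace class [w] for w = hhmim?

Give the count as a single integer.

#0=h has no predecessor
#1=h depends on [0:h]
#2=m has no predecessor
#3=i depends on [1:h, 2:m]
#4=m depends on [3:i]
sources: [0:h, 2:m]
N(rest) = Σ N(rest − s) over sources s of rest; N(one piece) = 1:
  size 1 → [4]=1
  size 2 → [3,4]=1
  size 3 → [1,3,4]=1  [2,3,4]=1
  first=0(h) contributes 2
  first=2(m) contributes 1
|[w]| = 3

3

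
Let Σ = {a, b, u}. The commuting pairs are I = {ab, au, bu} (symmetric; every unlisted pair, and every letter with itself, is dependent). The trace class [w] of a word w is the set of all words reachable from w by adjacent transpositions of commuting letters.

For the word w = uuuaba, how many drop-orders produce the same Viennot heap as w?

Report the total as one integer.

60

#0=u has no predecessor
#1=u depends on [0:u]
#2=u depends on [1:u]
#3=a has no predecessor
#4=b has no predecessor
#5=a depends on [3:a]
sources: [0:u, 3:a, 4:b]
N(rest) = Σ N(rest − s) over sources s of rest; N(one piece) = 1:
  size 1 → [2]=1  [4]=1  [5]=1
  size 2 → [1,2]=1  [2,4]=2  [2,5]=2  [3,5]=1  [4,5]=2
  size 3 → [0,1,2]=1  [1,2,4]=3  [1,2,5]=3  [2,3,5]=3  [2,4,5]=6  [3,4,5]=3
  size 4 → [0,1,2,4]=4  [0,1,2,5]=4  [1,2,3,5]=6  [1,2,4,5]=12  [2,3,4,5]=12
  first=0(u) contributes 30
  first=3(a) contributes 20
  first=4(b) contributes 10
|[w]| = 60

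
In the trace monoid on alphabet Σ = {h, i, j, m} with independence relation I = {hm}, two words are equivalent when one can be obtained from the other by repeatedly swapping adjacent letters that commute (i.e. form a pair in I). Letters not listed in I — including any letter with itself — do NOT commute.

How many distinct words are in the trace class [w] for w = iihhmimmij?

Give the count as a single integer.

drop 0:i onto floor
drop 1:i onto {0:i}
drop 2:h onto {1:i}
drop 3:h onto {2:h}
drop 4:m onto {1:i}
drop 5:i onto {3:h, 4:m}
drop 6:m onto {5:i}
drop 7:m onto {6:m}
drop 8:i onto {7:m}
drop 9:j onto {8:i}
ground layer = {0:i}
drop-orders for the pieces not yet dropped (sum over which currently-grounded one goes next):
  1 to go: {9} 1
  2 to go: {8,9} 1
  3 to go: {7,8,9} 1
  4 to go: {6,7,8,9} 1
  5 to go: {5,6,7,8,9} 1
  6 to go: {3,5,6,7,8,9} 1  {4,5,6,7,8,9} 1
  7 to go: {2,3,5,6,7,8,9} 1  {3,4,5,6,7,8,9} 2
  8 to go: {2,3,4,5,6,7,8,9} 3
  if 0:i drops first: 3 orders

3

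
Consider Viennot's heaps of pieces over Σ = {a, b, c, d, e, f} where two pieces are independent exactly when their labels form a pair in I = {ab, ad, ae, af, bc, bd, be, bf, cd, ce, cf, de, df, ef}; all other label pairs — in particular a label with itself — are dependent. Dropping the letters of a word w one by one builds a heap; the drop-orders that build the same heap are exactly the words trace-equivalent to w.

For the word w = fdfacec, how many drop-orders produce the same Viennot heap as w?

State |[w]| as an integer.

drop 0:f onto floor
drop 1:d onto floor
drop 2:f onto {0:f}
drop 3:a onto floor
drop 4:c onto {3:a}
drop 5:e onto floor
drop 6:c onto {4:c}
ground layer = {0:f, 1:d, 3:a, 5:e}
drop-orders for the pieces not yet dropped (sum over which currently-grounded one goes next):
  1 to go: {1} 1  {2} 1  {5} 1  {6} 1
  2 to go: {0,2} 1  {1,2} 2  {1,5} 2  {1,6} 2  {2,5} 2  {2,6} 2  {4,6} 1  {5,6} 2
  3 to go: {0,1,2} 3  {0,2,5} 3  {0,2,6} 3  {1,2,5} 6  {1,2,6} 6  {1,4,6} 3  {1,5,6} 6  {2,4,6} 3  {2,5,6} 6  {3,4,6} 1  {4,5,6} 3
  4 to go: {0,1,2,5} 12  {0,1,2,6} 12  {0,2,4,6} 6  {0,2,5,6} 12  {1,2,4,6} 12  {1,2,5,6} 24  {1,3,4,6} 4  {1,4,5,6} 12  {2,3,4,6} 4  {2,4,5,6} 12  {3,4,5,6} 4
  5 to go: {0,1,2,4,6} 30  {0,1,2,5,6} 60  {0,2,3,4,6} 10  {0,2,4,5,6} 30  {1,2,3,4,6} 20  {1,2,4,5,6} 60  {1,3,4,5,6} 20  {2,3,4,5,6} 20
  if 0:f drops first: 120 orders
  if 1:d drops first: 60 orders
  if 3:a drops first: 180 orders
  if 5:e drops first: 60 orders
heap linearizations: 420

420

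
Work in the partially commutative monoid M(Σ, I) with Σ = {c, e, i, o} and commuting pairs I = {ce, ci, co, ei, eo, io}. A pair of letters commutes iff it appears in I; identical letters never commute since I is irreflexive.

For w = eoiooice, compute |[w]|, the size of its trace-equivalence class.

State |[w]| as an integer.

piece 0:e — minimal
piece 1:o — minimal
piece 2:i — minimal
piece 3:o rests on {1:o}
piece 4:o rests on {3:o}
piece 5:i rests on {2:i}
piece 6:c — minimal
piece 7:e rests on {0:e}
minimal pieces: {0:e, 1:o, 2:i, 6:c}
ways to finish when only these pieces remain (= sum over removing one remaining piece with nothing left below it):
  1 left: {4}→1  {5}→1  {6}→1  {7}→1
  2 left: {0,7}→1  {2,5}→1  {3,4}→1  {4,5}→2  {4,6}→2  {4,7}→2  {5,6}→2  {5,7}→2  {6,7}→2
  3 left: {0,4,7}→3  {0,5,7}→3  {0,6,7}→3  {1,3,4}→1  {2,4,5}→3  {2,5,6}→3  {2,5,7}→3  {3,4,5}→3  {3,4,6}→3  {3,4,7}→3  {4,5,6}→6  {4,5,7}→6  {4,6,7}→6  {5,6,7}→6
  4 left: {0,2,5,7}→6  {0,3,4,7}→6  {0,4,5,7}→12  {0,4,6,7}→12  {0,5,6,7}→12  {1,3,4,5}→4  {1,3,4,6}→4  {1,3,4,7}→4  {2,3,4,5}→6  {2,4,5,6}→12  {2,4,5,7}→12  {2,5,6,7}→12  {3,4,5,6}→12  {3,4,5,7}→12  {3,4,6,7}→12  {4,5,6,7}→24
  5 left: {0,1,3,4,7}→10  {0,2,4,5,7}→30  {0,2,5,6,7}→30  {0,3,4,5,7}→30  {0,3,4,6,7}→30  {0,4,5,6,7}→60  {1,2,3,4,5}→10  {1,3,4,5,6}→20  {1,3,4,5,7}→20  {1,3,4,6,7}→20  {2,3,4,5,6}→30  {2,3,4,5,7}→30  {2,4,5,6,7}→60  {3,4,5,6,7}→60
  6 left: {0,1,3,4,5,7}→60  {0,1,3,4,6,7}→60  {0,2,3,4,5,7}→90  {0,2,4,5,6,7}→180  {0,3,4,5,6,7}→180  {1,2,3,4,5,6}→60  {1,2,3,4,5,7}→60  {1,3,4,5,6,7}→120  {2,3,4,5,6,7}→180
  placing 0:e first → 420 extensions
  placing 1:o first → 630 extensions
  placing 2:i first → 420 extensions
  placing 6:c first → 210 extensions
total linear extensions = 1680

1680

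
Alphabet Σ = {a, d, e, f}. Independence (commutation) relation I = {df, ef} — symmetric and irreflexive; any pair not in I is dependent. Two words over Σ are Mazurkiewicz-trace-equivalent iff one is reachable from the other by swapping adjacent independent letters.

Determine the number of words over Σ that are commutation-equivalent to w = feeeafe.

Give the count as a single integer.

0(f) covers ∅
1(e) covers ∅
2(e) covers 1:e
3(e) covers 2:e
4(a) covers 0:f, 3:e
5(f) covers 4:a
6(e) covers 4:a
floor of heap: 0:f, 1:e
completions by unplaced set U, small U first (add the entries for U minus each lowest piece of U):
  |U|=1: {5}:1  {6}:1
  |U|=2: {5,6}:2
  |U|=3: {4,5,6}:2
  |U|=4: {0,4,5,6}:2  {3,4,5,6}:2
  |U|=5: {0,3,4,5,6}:4  {2,3,4,5,6}:2
  start at 0(f): 2
  start at 1(e): 6
sum over floor = 8

8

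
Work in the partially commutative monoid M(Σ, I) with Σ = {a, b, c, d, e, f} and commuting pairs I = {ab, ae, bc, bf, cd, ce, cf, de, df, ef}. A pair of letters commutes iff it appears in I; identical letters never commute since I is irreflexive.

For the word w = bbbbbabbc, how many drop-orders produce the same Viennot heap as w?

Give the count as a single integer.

36

0(b) covers ∅
1(b) covers 0:b
2(b) covers 1:b
3(b) covers 2:b
4(b) covers 3:b
5(a) covers ∅
6(b) covers 4:b
7(b) covers 6:b
8(c) covers 5:a
floor of heap: 0:b, 5:a
completions by unplaced set U, small U first (add the entries for U minus each lowest piece of U):
  |U|=1: {7}:1  {8}:1
  |U|=2: {5,8}:1  {6,7}:1  {7,8}:2
  |U|=3: {4,6,7}:1  {5,7,8}:3  {6,7,8}:3
  |U|=4: {3,4,6,7}:1  {4,6,7,8}:4  {5,6,7,8}:6
  |U|=5: {2,3,4,6,7}:1  {3,4,6,7,8}:5  {4,5,6,7,8}:10
  |U|=6: {1,2,3,4,6,7}:1  {2,3,4,6,7,8}:6  {3,4,5,6,7,8}:15
  |U|=7: {0,1,2,3,4,6,7}:1  {1,2,3,4,6,7,8}:7  {2,3,4,5,6,7,8}:21
  start at 0(b): 28
  start at 5(a): 8
sum over floor = 36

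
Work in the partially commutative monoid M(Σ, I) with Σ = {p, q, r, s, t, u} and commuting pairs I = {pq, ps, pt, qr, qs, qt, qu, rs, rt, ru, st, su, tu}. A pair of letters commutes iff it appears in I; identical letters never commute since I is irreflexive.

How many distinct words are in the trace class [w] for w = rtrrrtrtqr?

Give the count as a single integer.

drop 0:r onto floor
drop 1:t onto floor
drop 2:r onto {0:r}
drop 3:r onto {2:r}
drop 4:r onto {3:r}
drop 5:t onto {1:t}
drop 6:r onto {4:r}
drop 7:t onto {5:t}
drop 8:q onto floor
drop 9:r onto {6:r}
ground layer = {0:r, 1:t, 8:q}
drop-orders for the pieces not yet dropped (sum over which currently-grounded one goes next):
  1 to go: {7} 1  {8} 1  {9} 1
  2 to go: {5,7} 1  {6,9} 1  {7,8} 2  {7,9} 2  {8,9} 2
  3 to go: {1,5,7} 1  {4,6,9} 1  {5,7,8} 3  {5,7,9} 3  {6,7,9} 3  {6,8,9} 3  {7,8,9} 6
  4 to go: {1,5,7,8} 4  {1,5,7,9} 4  {3,4,6,9} 1  {4,6,7,9} 4  {4,6,8,9} 4  {5,6,7,9} 6  {5,7,8,9} 12  {6,7,8,9} 12
  5 to go: {1,5,6,7,9} 10  {1,5,7,8,9} 20  {2,3,4,6,9} 1  {3,4,6,7,9} 5  {3,4,6,8,9} 5  {4,5,6,7,9} 10  {4,6,7,8,9} 20  {5,6,7,8,9} 30
  6 to go: {0,2,3,4,6,9} 1  {1,4,5,6,7,9} 20  {1,5,6,7,8,9} 60  {2,3,4,6,7,9} 6  {2,3,4,6,8,9} 6  {3,4,5,6,7,9} 15  {3,4,6,7,8,9} 30  {4,5,6,7,8,9} 60
  7 to go: {0,2,3,4,6,7,9} 7  {0,2,3,4,6,8,9} 7  {1,3,4,5,6,7,9} 35  {1,4,5,6,7,8,9} 140  {2,3,4,5,6,7,9} 21  {2,3,4,6,7,8,9} 42  {3,4,5,6,7,8,9} 105
  8 to go: {0,2,3,4,5,6,7,9} 28  {0,2,3,4,6,7,8,9} 56  {1,2,3,4,5,6,7,9} 56  {1,3,4,5,6,7,8,9} 280  {2,3,4,5,6,7,8,9} 168
  if 0:r drops first: 504 orders
  if 1:t drops first: 252 orders
  if 8:q drops first: 84 orders
heap linearizations: 840

840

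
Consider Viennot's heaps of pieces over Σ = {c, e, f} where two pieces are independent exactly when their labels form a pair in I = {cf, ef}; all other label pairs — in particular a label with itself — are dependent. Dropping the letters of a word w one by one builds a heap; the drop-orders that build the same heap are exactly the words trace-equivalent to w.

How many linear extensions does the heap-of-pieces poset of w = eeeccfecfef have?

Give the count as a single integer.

165

drop 0:e onto floor
drop 1:e onto {0:e}
drop 2:e onto {1:e}
drop 3:c onto {2:e}
drop 4:c onto {3:c}
drop 5:f onto floor
drop 6:e onto {4:c}
drop 7:c onto {6:e}
drop 8:f onto {5:f}
drop 9:e onto {7:c}
drop 10:f onto {8:f}
ground layer = {0:e, 5:f}
drop-orders for the pieces not yet dropped (sum over which currently-grounded one goes next):
  1 to go: {9} 1  {10} 1
  2 to go: {7,9} 1  {8,10} 1  {9,10} 2
  3 to go: {5,8,10} 1  {6,7,9} 1  {7,9,10} 3  {8,9,10} 3
  4 to go: {4,6,7,9} 1  {5,8,9,10} 4  {6,7,9,10} 4  {7,8,9,10} 6
  5 to go: {3,4,6,7,9} 1  {4,6,7,9,10} 5  {5,7,8,9,10} 10  {6,7,8,9,10} 10
  6 to go: {2,3,4,6,7,9} 1  {3,4,6,7,9,10} 6  {4,6,7,8,9,10} 15  {5,6,7,8,9,10} 20
  7 to go: {1,2,3,4,6,7,9} 1  {2,3,4,6,7,9,10} 7  {3,4,6,7,8,9,10} 21  {4,5,6,7,8,9,10} 35
  8 to go: {0,1,2,3,4,6,7,9} 1  {1,2,3,4,6,7,9,10} 8  {2,3,4,6,7,8,9,10} 28  {3,4,5,6,7,8,9,10} 56
  9 to go: {0,1,2,3,4,6,7,9,10} 9  {1,2,3,4,6,7,8,9,10} 36  {2,3,4,5,6,7,8,9,10} 84
  if 0:e drops first: 120 orders
  if 5:f drops first: 45 orders
heap linearizations: 165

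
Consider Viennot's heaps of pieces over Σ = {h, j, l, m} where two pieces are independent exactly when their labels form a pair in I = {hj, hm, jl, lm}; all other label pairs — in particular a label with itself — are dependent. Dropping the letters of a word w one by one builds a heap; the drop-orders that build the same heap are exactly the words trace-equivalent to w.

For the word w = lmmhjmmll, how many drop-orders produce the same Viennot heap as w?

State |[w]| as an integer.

0(l) covers ∅
1(m) covers ∅
2(m) covers 1:m
3(h) covers 0:l
4(j) covers 2:m
5(m) covers 4:j
6(m) covers 5:m
7(l) covers 3:h
8(l) covers 7:l
floor of heap: 0:l, 1:m
completions by unplaced set U, small U first (add the entries for U minus each lowest piece of U):
  |U|=1: {6}:1  {8}:1
  |U|=2: {5,6}:1  {6,8}:2  {7,8}:1
  |U|=3: {3,7,8}:1  {4,5,6}:1  {5,6,8}:3  {6,7,8}:3
  |U|=4: {0,3,7,8}:1  {2,4,5,6}:1  {3,6,7,8}:4  {4,5,6,8}:4  {5,6,7,8}:6
  |U|=5: {0,3,6,7,8}:5  {1,2,4,5,6}:1  {2,4,5,6,8}:5  {3,5,6,7,8}:10  {4,5,6,7,8}:10
  |U|=6: {0,3,5,6,7,8}:15  {1,2,4,5,6,8}:6  {2,4,5,6,7,8}:15  {3,4,5,6,7,8}:20
  |U|=7: {0,3,4,5,6,7,8}:35  {1,2,4,5,6,7,8}:21  {2,3,4,5,6,7,8}:35
  start at 0(l): 56
  start at 1(m): 70
sum over floor = 126

126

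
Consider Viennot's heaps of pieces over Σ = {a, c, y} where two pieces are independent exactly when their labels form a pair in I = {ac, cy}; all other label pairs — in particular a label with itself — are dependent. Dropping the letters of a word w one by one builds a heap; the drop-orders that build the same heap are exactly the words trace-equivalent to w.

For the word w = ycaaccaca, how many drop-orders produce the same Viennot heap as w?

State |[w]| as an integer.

drop 0:y onto floor
drop 1:c onto floor
drop 2:a onto {0:y}
drop 3:a onto {2:a}
drop 4:c onto {1:c}
drop 5:c onto {4:c}
drop 6:a onto {3:a}
drop 7:c onto {5:c}
drop 8:a onto {6:a}
ground layer = {0:y, 1:c}
drop-orders for the pieces not yet dropped (sum over which currently-grounded one goes next):
  1 to go: {7} 1  {8} 1
  2 to go: {5,7} 1  {6,8} 1  {7,8} 2
  3 to go: {3,6,8} 1  {4,5,7} 1  {5,7,8} 3  {6,7,8} 3
  4 to go: {1,4,5,7} 1  {2,3,6,8} 1  {3,6,7,8} 4  {4,5,7,8} 4  {5,6,7,8} 6
  5 to go: {0,2,3,6,8} 1  {1,4,5,7,8} 5  {2,3,6,7,8} 5  {3,5,6,7,8} 10  {4,5,6,7,8} 10
  6 to go: {0,2,3,6,7,8} 6  {1,4,5,6,7,8} 15  {2,3,5,6,7,8} 15  {3,4,5,6,7,8} 20
  7 to go: {0,2,3,5,6,7,8} 21  {1,3,4,5,6,7,8} 35  {2,3,4,5,6,7,8} 35
  if 0:y drops first: 70 orders
  if 1:c drops first: 56 orders
heap linearizations: 126

126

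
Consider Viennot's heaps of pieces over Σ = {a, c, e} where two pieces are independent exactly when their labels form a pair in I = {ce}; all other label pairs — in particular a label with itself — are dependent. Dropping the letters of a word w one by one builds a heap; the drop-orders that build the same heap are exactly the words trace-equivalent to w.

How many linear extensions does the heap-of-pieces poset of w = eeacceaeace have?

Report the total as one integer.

6

#0=e has no predecessor
#1=e depends on [0:e]
#2=a depends on [1:e]
#3=c depends on [2:a]
#4=c depends on [3:c]
#5=e depends on [2:a]
#6=a depends on [4:c, 5:e]
#7=e depends on [6:a]
#8=a depends on [7:e]
#9=c depends on [8:a]
#10=e depends on [8:a]
sources: [0:e]
N(rest) = Σ N(rest − s) over sources s of rest; N(one piece) = 1:
  size 1 → [9]=1  [10]=1
  size 2 → [9,10]=2
  size 3 → [8,9,10]=2
  size 4 → [7,8,9,10]=2
  size 5 → [6,7,8,9,10]=2
  size 6 → [4,6,7,8,9,10]=2  [5,6,7,8,9,10]=2
  size 7 → [3,4,6,7,8,9,10]=2  [4,5,6,7,8,9,10]=4
  size 8 → [3,4,5,6,7,8,9,10]=6
  size 9 → [2,3,4,5,6,7,8,9,10]=6
  first=0(e) contributes 6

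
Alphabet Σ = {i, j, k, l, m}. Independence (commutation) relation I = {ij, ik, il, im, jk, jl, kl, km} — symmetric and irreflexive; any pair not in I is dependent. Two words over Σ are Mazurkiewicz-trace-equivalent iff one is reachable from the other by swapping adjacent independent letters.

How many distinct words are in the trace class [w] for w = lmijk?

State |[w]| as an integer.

20

#0=l has no predecessor
#1=m depends on [0:l]
#2=i has no predecessor
#3=j depends on [1:m]
#4=k has no predecessor
sources: [0:l, 2:i, 4:k]
N(rest) = Σ N(rest − s) over sources s of rest; N(one piece) = 1:
  size 1 → [2]=1  [3]=1  [4]=1
  size 2 → [1,3]=1  [2,3]=2  [2,4]=2  [3,4]=2
  size 3 → [0,1,3]=1  [1,2,3]=3  [1,3,4]=3  [2,3,4]=6
  first=0(l) contributes 12
  first=2(i) contributes 4
  first=4(k) contributes 4
|[w]| = 20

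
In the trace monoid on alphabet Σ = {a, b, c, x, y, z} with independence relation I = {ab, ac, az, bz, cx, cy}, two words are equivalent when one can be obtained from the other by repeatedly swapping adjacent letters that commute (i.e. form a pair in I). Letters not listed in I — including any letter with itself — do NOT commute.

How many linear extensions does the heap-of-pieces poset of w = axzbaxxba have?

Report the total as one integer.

12

drop 0:a onto floor
drop 1:x onto {0:a}
drop 2:z onto {1:x}
drop 3:b onto {1:x}
drop 4:a onto {1:x}
drop 5:x onto {2:z, 3:b, 4:a}
drop 6:x onto {5:x}
drop 7:b onto {6:x}
drop 8:a onto {6:x}
ground layer = {0:a}
drop-orders for the pieces not yet dropped (sum over which currently-grounded one goes next):
  1 to go: {7} 1  {8} 1
  2 to go: {7,8} 2
  3 to go: {6,7,8} 2
  4 to go: {5,6,7,8} 2
  5 to go: {2,5,6,7,8} 2  {3,5,6,7,8} 2  {4,5,6,7,8} 2
  6 to go: {2,3,5,6,7,8} 4  {2,4,5,6,7,8} 4  {3,4,5,6,7,8} 4
  7 to go: {2,3,4,5,6,7,8} 12
  if 0:a drops first: 12 orders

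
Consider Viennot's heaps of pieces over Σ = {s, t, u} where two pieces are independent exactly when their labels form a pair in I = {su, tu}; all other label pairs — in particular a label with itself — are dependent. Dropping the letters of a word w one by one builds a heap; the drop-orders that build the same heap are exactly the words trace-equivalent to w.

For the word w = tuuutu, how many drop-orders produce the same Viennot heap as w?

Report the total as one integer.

15

piece 0:t — minimal
piece 1:u — minimal
piece 2:u rests on {1:u}
piece 3:u rests on {2:u}
piece 4:t rests on {0:t}
piece 5:u rests on {3:u}
minimal pieces: {0:t, 1:u}
ways to finish when only these pieces remain (= sum over removing one remaining piece with nothing left below it):
  1 left: {4}→1  {5}→1
  2 left: {0,4}→1  {3,5}→1  {4,5}→2
  3 left: {0,4,5}→3  {2,3,5}→1  {3,4,5}→3
  4 left: {0,3,4,5}→6  {1,2,3,5}→1  {2,3,4,5}→4
  placing 0:t first → 5 extensions
  placing 1:u first → 10 extensions
total linear extensions = 15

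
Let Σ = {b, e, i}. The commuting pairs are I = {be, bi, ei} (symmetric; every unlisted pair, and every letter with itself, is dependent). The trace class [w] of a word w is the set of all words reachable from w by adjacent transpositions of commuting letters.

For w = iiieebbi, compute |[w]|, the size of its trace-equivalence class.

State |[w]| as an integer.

#0=i has no predecessor
#1=i depends on [0:i]
#2=i depends on [1:i]
#3=e has no predecessor
#4=e depends on [3:e]
#5=b has no predecessor
#6=b depends on [5:b]
#7=i depends on [2:i]
sources: [0:i, 3:e, 5:b]
N(rest) = Σ N(rest − s) over sources s of rest; N(one piece) = 1:
  size 1 → [4]=1  [6]=1  [7]=1
  size 2 → [2,7]=1  [3,4]=1  [4,6]=2  [4,7]=2  [5,6]=1  [6,7]=2
  size 3 → [1,2,7]=1  [2,4,7]=3  [2,6,7]=3  [3,4,6]=3  [3,4,7]=3  [4,5,6]=3  [4,6,7]=6  [5,6,7]=3
  size 4 → [0,1,2,7]=1  [1,2,4,7]=4  [1,2,6,7]=4  [2,3,4,7]=6  [2,4,6,7]=12  [2,5,6,7]=6  [3,4,5,6]=6  [3,4,6,7]=12  [4,5,6,7]=12
  size 5 → [0,1,2,4,7]=5  [0,1,2,6,7]=5  [1,2,3,4,7]=10  [1,2,4,6,7]=20  [1,2,5,6,7]=10  [2,3,4,6,7]=30  [2,4,5,6,7]=30  [3,4,5,6,7]=30
  size 6 → [0,1,2,3,4,7]=15  [0,1,2,4,6,7]=30  [0,1,2,5,6,7]=15  [1,2,3,4,6,7]=60  [1,2,4,5,6,7]=60  [2,3,4,5,6,7]=90
  first=0(i) contributes 210
  first=3(e) contributes 105
  first=5(b) contributes 105
|[w]| = 420

420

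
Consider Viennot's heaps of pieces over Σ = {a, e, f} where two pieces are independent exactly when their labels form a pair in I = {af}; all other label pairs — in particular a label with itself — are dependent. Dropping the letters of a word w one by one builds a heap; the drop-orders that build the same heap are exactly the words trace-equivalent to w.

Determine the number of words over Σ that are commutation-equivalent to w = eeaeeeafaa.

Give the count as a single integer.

0(e) covers ∅
1(e) covers 0:e
2(a) covers 1:e
3(e) covers 2:a
4(e) covers 3:e
5(e) covers 4:e
6(a) covers 5:e
7(f) covers 5:e
8(a) covers 6:a
9(a) covers 8:a
floor of heap: 0:e
completions by unplaced set U, small U first (add the entries for U minus each lowest piece of U):
  |U|=1: {7}:1  {9}:1
  |U|=2: {7,9}:2  {8,9}:1
  |U|=3: {6,8,9}:1  {7,8,9}:3
  |U|=4: {6,7,8,9}:4
  |U|=5: {5,6,7,8,9}:4
  |U|=6: {4,5,6,7,8,9}:4
  |U|=7: {3,4,5,6,7,8,9}:4
  |U|=8: {2,3,4,5,6,7,8,9}:4
  start at 0(e): 4

4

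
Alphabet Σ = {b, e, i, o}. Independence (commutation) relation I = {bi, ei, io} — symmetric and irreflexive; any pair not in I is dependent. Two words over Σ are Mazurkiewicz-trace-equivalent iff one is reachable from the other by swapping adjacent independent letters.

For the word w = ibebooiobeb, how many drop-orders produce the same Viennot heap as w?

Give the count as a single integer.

piece 0:i — minimal
piece 1:b — minimal
piece 2:e rests on {1:b}
piece 3:b rests on {2:e}
piece 4:o rests on {3:b}
piece 5:o rests on {4:o}
piece 6:i rests on {0:i}
piece 7:o rests on {5:o}
piece 8:b rests on {7:o}
piece 9:e rests on {8:b}
piece 10:b rests on {9:e}
minimal pieces: {0:i, 1:b}
ways to finish when only these pieces remain (= sum over removing one remaining piece with nothing left below it):
  1 left: {6}→1  {10}→1
  2 left: {0,6}→1  {6,10}→2  {9,10}→1
  3 left: {0,6,10}→3  {6,9,10}→3  {8,9,10}→1
  4 left: {0,6,9,10}→6  {6,8,9,10}→4  {7,8,9,10}→1
  5 left: {0,6,8,9,10}→10  {5,7,8,9,10}→1  {6,7,8,9,10}→5
  6 left: {0,6,7,8,9,10}→15  {4,5,7,8,9,10}→1  {5,6,7,8,9,10}→6
  7 left: {0,5,6,7,8,9,10}→21  {3,4,5,7,8,9,10}→1  {4,5,6,7,8,9,10}→7
  8 left: {0,4,5,6,7,8,9,10}→28  {2,3,4,5,7,8,9,10}→1  {3,4,5,6,7,8,9,10}→8
  9 left: {0,3,4,5,6,7,8,9,10}→36  {1,2,3,4,5,7,8,9,10}→1  {2,3,4,5,6,7,8,9,10}→9
  placing 0:i first → 10 extensions
  placing 1:b first → 45 extensions
total linear extensions = 55

55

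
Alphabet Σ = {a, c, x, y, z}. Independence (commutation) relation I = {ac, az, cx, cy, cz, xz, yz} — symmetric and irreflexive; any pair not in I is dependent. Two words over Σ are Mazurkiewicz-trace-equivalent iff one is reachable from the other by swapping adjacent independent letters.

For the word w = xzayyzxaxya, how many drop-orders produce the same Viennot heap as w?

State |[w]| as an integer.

55

piece 0:x — minimal
piece 1:z — minimal
piece 2:a rests on {0:x}
piece 3:y rests on {2:a}
piece 4:y rests on {3:y}
piece 5:z rests on {1:z}
piece 6:x rests on {4:y}
piece 7:a rests on {6:x}
piece 8:x rests on {7:a}
piece 9:y rests on {8:x}
piece 10:a rests on {9:y}
minimal pieces: {0:x, 1:z}
ways to finish when only these pieces remain (= sum over removing one remaining piece with nothing left below it):
  1 left: {5}→1  {10}→1
  2 left: {1,5}→1  {5,10}→2  {9,10}→1
  3 left: {1,5,10}→3  {5,9,10}→3  {8,9,10}→1
  4 left: {1,5,9,10}→6  {5,8,9,10}→4  {7,8,9,10}→1
  5 left: {1,5,8,9,10}→10  {5,7,8,9,10}→5  {6,7,8,9,10}→1
  6 left: {1,5,7,8,9,10}→15  {4,6,7,8,9,10}→1  {5,6,7,8,9,10}→6
  7 left: {1,5,6,7,8,9,10}→21  {3,4,6,7,8,9,10}→1  {4,5,6,7,8,9,10}→7
  8 left: {1,4,5,6,7,8,9,10}→28  {2,3,4,6,7,8,9,10}→1  {3,4,5,6,7,8,9,10}→8
  9 left: {0,2,3,4,6,7,8,9,10}→1  {1,3,4,5,6,7,8,9,10}→36  {2,3,4,5,6,7,8,9,10}→9
  placing 0:x first → 45 extensions
  placing 1:z first → 10 extensions
total linear extensions = 55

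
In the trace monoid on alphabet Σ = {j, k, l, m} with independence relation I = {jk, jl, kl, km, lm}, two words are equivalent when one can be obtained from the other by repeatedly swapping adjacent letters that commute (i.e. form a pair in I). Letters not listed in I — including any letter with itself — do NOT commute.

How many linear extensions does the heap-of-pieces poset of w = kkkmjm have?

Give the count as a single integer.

20

drop 0:k onto floor
drop 1:k onto {0:k}
drop 2:k onto {1:k}
drop 3:m onto floor
drop 4:j onto {3:m}
drop 5:m onto {4:j}
ground layer = {0:k, 3:m}
drop-orders for the pieces not yet dropped (sum over which currently-grounded one goes next):
  1 to go: {2} 1  {5} 1
  2 to go: {1,2} 1  {2,5} 2  {4,5} 1
  3 to go: {0,1,2} 1  {1,2,5} 3  {2,4,5} 3  {3,4,5} 1
  4 to go: {0,1,2,5} 4  {1,2,4,5} 6  {2,3,4,5} 4
  if 0:k drops first: 10 orders
  if 3:m drops first: 10 orders
heap linearizations: 20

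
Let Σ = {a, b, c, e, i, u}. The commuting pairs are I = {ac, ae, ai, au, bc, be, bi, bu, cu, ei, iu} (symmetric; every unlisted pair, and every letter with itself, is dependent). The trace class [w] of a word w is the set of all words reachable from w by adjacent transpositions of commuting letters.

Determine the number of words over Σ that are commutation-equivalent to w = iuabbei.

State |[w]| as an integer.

210

0(i) covers ∅
1(u) covers ∅
2(a) covers ∅
3(b) covers 2:a
4(b) covers 3:b
5(e) covers 1:u
6(i) covers 0:i
floor of heap: 0:i, 1:u, 2:a
completions by unplaced set U, small U first (add the entries for U minus each lowest piece of U):
  |U|=1: {4}:1  {5}:1  {6}:1
  |U|=2: {0,6}:1  {1,5}:1  {3,4}:1  {4,5}:2  {4,6}:2  {5,6}:2
  |U|=3: {0,4,6}:3  {0,5,6}:3  {1,4,5}:3  {1,5,6}:3  {2,3,4}:1  {3,4,5}:3  {3,4,6}:3  {4,5,6}:6
  |U|=4: {0,1,5,6}:6  {0,3,4,6}:6  {0,4,5,6}:12  {1,3,4,5}:6  {1,4,5,6}:12  {2,3,4,5}:4  {2,3,4,6}:4  {3,4,5,6}:12
  |U|=5: {0,1,4,5,6}:30  {0,2,3,4,6}:10  {0,3,4,5,6}:30  {1,2,3,4,5}:10  {1,3,4,5,6}:30  {2,3,4,5,6}:20
  start at 0(i): 60
  start at 1(u): 60
  start at 2(a): 90
sum over floor = 210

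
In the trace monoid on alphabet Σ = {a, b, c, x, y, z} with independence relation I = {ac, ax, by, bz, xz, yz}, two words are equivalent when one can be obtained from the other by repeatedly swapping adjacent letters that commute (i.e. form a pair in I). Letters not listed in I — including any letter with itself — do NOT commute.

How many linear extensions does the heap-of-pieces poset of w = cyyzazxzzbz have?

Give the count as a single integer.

65

drop 0:c onto floor
drop 1:y onto {0:c}
drop 2:y onto {1:y}
drop 3:z onto {0:c}
drop 4:a onto {2:y, 3:z}
drop 5:z onto {4:a}
drop 6:x onto {2:y}
drop 7:z onto {5:z}
drop 8:z onto {7:z}
drop 9:b onto {4:a, 6:x}
drop 10:z onto {8:z}
ground layer = {0:c}
drop-orders for the pieces not yet dropped (sum over which currently-grounded one goes next):
  1 to go: {9} 1  {10} 1
  2 to go: {6,9} 1  {8,10} 1  {9,10} 2
  3 to go: {6,9,10} 3  {7,8,10} 1  {8,9,10} 3
  4 to go: {5,7,8,10} 1  {6,8,9,10} 6  {7,8,9,10} 4
  5 to go: {5,7,8,9,10} 5  {6,7,8,9,10} 10
  6 to go: {4,5,7,8,9,10} 5  {5,6,7,8,9,10} 15
  7 to go: {3,4,5,7,8,9,10} 5  {4,5,6,7,8,9,10} 20
  8 to go: {2,4,5,6,7,8,9,10} 20  {3,4,5,6,7,8,9,10} 25
  9 to go: {1,2,4,5,6,7,8,9,10} 20  {2,3,4,5,6,7,8,9,10} 45
  if 0:c drops first: 65 orders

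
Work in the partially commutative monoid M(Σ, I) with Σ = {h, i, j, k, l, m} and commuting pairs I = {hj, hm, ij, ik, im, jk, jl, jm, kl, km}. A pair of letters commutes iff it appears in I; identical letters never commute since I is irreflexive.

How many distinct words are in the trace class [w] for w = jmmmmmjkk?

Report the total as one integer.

#0=j has no predecessor
#1=m has no predecessor
#2=m depends on [1:m]
#3=m depends on [2:m]
#4=m depends on [3:m]
#5=m depends on [4:m]
#6=j depends on [0:j]
#7=k has no predecessor
#8=k depends on [7:k]
sources: [0:j, 1:m, 7:k]
N(rest) = Σ N(rest − s) over sources s of rest; N(one piece) = 1:
  size 1 → [5]=1  [6]=1  [8]=1
  size 2 → [0,6]=1  [4,5]=1  [5,6]=2  [5,8]=2  [6,8]=2  [7,8]=1
  size 3 → [0,5,6]=3  [0,6,8]=3  [3,4,5]=1  [4,5,6]=3  [4,5,8]=3  [5,6,8]=6  [5,7,8]=3  [6,7,8]=3
  size 4 → [0,4,5,6]=6  [0,5,6,8]=12  [0,6,7,8]=6  [2,3,4,5]=1  [3,4,5,6]=4  [3,4,5,8]=4  [4,5,6,8]=12  [4,5,7,8]=6  [5,6,7,8]=12
  size 5 → [0,3,4,5,6]=10  [0,4,5,6,8]=30  [0,5,6,7,8]=30  [1,2,3,4,5]=1  [2,3,4,5,6]=5  [2,3,4,5,8]=5  [3,4,5,6,8]=20  [3,4,5,7,8]=10  [4,5,6,7,8]=30
  size 6 → [0,2,3,4,5,6]=15  [0,3,4,5,6,8]=60  [0,4,5,6,7,8]=90  [1,2,3,4,5,6]=6  [1,2,3,4,5,8]=6  [2,3,4,5,6,8]=30  [2,3,4,5,7,8]=15  [3,4,5,6,7,8]=60
  size 7 → [0,1,2,3,4,5,6]=21  [0,2,3,4,5,6,8]=105  [0,3,4,5,6,7,8]=210  [1,2,3,4,5,6,8]=42  [1,2,3,4,5,7,8]=21  [2,3,4,5,6,7,8]=105
  first=0(j) contributes 168
  first=1(m) contributes 420
  first=7(k) contributes 168
|[w]| = 756

756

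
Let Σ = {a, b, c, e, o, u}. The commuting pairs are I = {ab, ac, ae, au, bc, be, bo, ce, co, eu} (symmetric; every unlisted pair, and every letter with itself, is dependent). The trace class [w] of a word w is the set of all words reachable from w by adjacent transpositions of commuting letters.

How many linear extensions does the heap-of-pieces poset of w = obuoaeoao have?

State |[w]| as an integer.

drop 0:o onto floor
drop 1:b onto floor
drop 2:u onto {0:o, 1:b}
drop 3:o onto {2:u}
drop 4:a onto {3:o}
drop 5:e onto {3:o}
drop 6:o onto {4:a, 5:e}
drop 7:a onto {6:o}
drop 8:o onto {7:a}
ground layer = {0:o, 1:b}
drop-orders for the pieces not yet dropped (sum over which currently-grounded one goes next):
  1 to go: {8} 1
  2 to go: {7,8} 1
  3 to go: {6,7,8} 1
  4 to go: {4,6,7,8} 1  {5,6,7,8} 1
  5 to go: {4,5,6,7,8} 2
  6 to go: {3,4,5,6,7,8} 2
  7 to go: {2,3,4,5,6,7,8} 2
  if 0:o drops first: 2 orders
  if 1:b drops first: 2 orders
heap linearizations: 4

4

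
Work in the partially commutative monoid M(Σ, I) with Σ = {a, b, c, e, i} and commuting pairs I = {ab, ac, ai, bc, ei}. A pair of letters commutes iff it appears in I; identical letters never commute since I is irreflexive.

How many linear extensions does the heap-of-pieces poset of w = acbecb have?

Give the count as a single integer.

drop 0:a onto floor
drop 1:c onto floor
drop 2:b onto floor
drop 3:e onto {0:a, 1:c, 2:b}
drop 4:c onto {3:e}
drop 5:b onto {3:e}
ground layer = {0:a, 1:c, 2:b}
drop-orders for the pieces not yet dropped (sum over which currently-grounded one goes next):
  1 to go: {4} 1  {5} 1
  2 to go: {4,5} 2
  3 to go: {3,4,5} 2
  4 to go: {0,3,4,5} 2  {1,3,4,5} 2  {2,3,4,5} 2
  if 0:a drops first: 4 orders
  if 1:c drops first: 4 orders
  if 2:b drops first: 4 orders
heap linearizations: 12

12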